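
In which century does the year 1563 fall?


Century = (year - 1) // 100 + 1
= (1563 - 1) // 100 + 1
= 1562 // 100 + 1
= 15 + 1

16th century


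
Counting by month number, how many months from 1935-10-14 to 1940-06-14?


From October 1935 to June 1940
5 years * 12 = 60 months, minus 4 months = 56

56 months


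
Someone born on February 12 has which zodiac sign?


Date: February 12
Conventional tropical zodiac dates: Aquarius from January 20 onward; Pisces starts February 19
February 12 falls within the Aquarius range

Aquarius


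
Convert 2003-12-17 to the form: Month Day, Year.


ISO 2003-12-17 parses as year=2003, month=12, day=17
Month 12 -> December

December 17, 2003


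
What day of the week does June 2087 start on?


Target: June 1, 2087
Anchor: Jan 1, 2087. With p = 2087 - 1 = 2086: (p + p//4 - p//100 + p//400) mod 7 = (2086 + 521 - 20 + 5) mod 7 = 2592 mod 7 = 2 -> Wednesday (Mon=0 ... Sun=6)
Days before June (Jan-May): 151 days
Weekday index = (2 + 151) mod 7 = 6

Sunday


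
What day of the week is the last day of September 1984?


September 1984 has 30 days
Anchor: Jan 1, 1984. With p = 1984 - 1 = 1983: (p + p//4 - p//100 + p//400) mod 7 = (1983 + 495 - 19 + 4) mod 7 = 2463 mod 7 = 6 -> Sunday (Mon=0 ... Sun=6)
Days before September (Jan-Aug): 244; September 1 index = (6 + 244) mod 7 = 5 -> Saturday
Last day offset: 30 - 1 = 29 days
Weekday index = (5 + 29) mod 7 = 6

Sunday, September 30


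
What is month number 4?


Month 4 of 12

April


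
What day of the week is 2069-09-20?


Date: September 20, 2069
Anchor: Jan 1, 2069. With p = 2069 - 1 = 2068: (p + p//4 - p//100 + p//400) mod 7 = (2068 + 517 - 20 + 5) mod 7 = 2570 mod 7 = 1 -> Tuesday (Mon=0 ... Sun=6)
Days before September (Jan-Aug): 243; offset = 243 + 20 - 1 = 262
Weekday index = (1 + 262) mod 7 = 4

Day of the week: Friday


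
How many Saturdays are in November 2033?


November 2033 has 30 days
Anchor: Jan 1, 2033. With p = 2033 - 1 = 2032: (p + p//4 - p//100 + p//400) mod 7 = (2032 + 508 - 20 + 5) mod 7 = 2525 mod 7 = 5 -> Saturday (Mon=0 ... Sun=6)
Days before November (Jan-Oct): 304; November 1 index = (5 + 304) mod 7 = 1 -> Tuesday
First Saturday is November 5
Saturdays: 5, 12, 19, 26

4 Saturdays


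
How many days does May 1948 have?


May 1948

31 days


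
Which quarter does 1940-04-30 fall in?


Month: April (month 4)
Q1: Jan-Mar, Q2: Apr-Jun, Q3: Jul-Sep, Q4: Oct-Dec

Q2


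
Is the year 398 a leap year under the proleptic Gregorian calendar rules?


Gregorian leap year rule: divisible by 4, but not by 100, unless also by 400.
398 is not divisible by 4 -> not a leap year

No


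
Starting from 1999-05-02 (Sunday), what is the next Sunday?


Current: Sunday
Target: Sunday
Days ahead: 7

Next Sunday: 1999-05-09


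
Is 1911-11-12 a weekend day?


Anchor: Jan 1, 1911. With p = 1911 - 1 = 1910: (p + p//4 - p//100 + p//400) mod 7 = (1910 + 477 - 19 + 4) mod 7 = 2372 mod 7 = 6 -> Sunday (Mon=0 ... Sun=6)
Day of year: 316; offset = 315
Weekday index = (6 + 315) mod 7 = 6 -> Sunday
Weekend days: Saturday, Sunday

Yes


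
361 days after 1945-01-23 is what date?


Start: 1945-01-23, add 361 days
January 1945 has 31 days: 31 - 23 = 8 days to January 31 -> 353 left
February 1945 has 28 days -> 325 left
March 1945 has 31 days -> 294 left
April 1945 has 30 days -> 264 left
May 1945 has 31 days -> 233 left
June 1945 has 30 days -> 203 left
July 1945 has 31 days -> 172 left
August 1945 has 31 days -> 141 left
September 1945 has 30 days -> 111 left
October 1945 has 31 days -> 80 left
November 1945 has 30 days -> 50 left
December 1945 has 31 days -> 19 left
January 1946: 19 <= 31 -> lands on January 19

Result: 1946-01-19


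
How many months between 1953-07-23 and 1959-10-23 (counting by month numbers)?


From July 1953 to October 1959
6 years * 12 = 72 months, plus 3 months = 75

75 months


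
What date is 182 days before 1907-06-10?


Start: 1907-06-10, subtract 182 days
Back 10 days from June 10 reaches May 31, 1907 -> 172 left
May 1907 has 31 days -> back to April 30, 1907 -> 141 left
April 1907 has 30 days -> back to March 31, 1907 -> 111 left
March 1907 has 31 days -> back to February 28, 1907 -> 80 left
February 1907 has 28 days -> back to January 31, 1907 -> 52 left
January 1907 has 31 days -> back to December 31, 1906 -> 21 left
December 1906: 31 - 21 = 10 -> lands on December 10

Result: 1906-12-10


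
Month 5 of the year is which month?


Month 5 of 12

May


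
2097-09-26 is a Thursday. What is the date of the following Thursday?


Current: Thursday
Target: Thursday
Days ahead: 7

Next Thursday: 2097-10-03


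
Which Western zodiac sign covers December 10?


Date: December 10
Conventional tropical zodiac dates: Sagittarius from November 22 onward; Capricorn starts December 22
December 10 falls within the Sagittarius range

Sagittarius


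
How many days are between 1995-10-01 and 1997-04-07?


From 1995-10-01 to 1997-04-07
1995-10-01: days before October = 31 + 28 + 31 + 30 + 31 + 30 + 31 + 31 + 30 = 273 (1995 is not a leap year); day of year = 273 + 1 = 274
1997-04-07: days before April = 31 + 28 + 31 = 90 (1997 is not a leap year); day of year = 90 + 7 = 97
Rest of 1995: 365 - 274 = 91
Full years 1996 (366): 366
Total = 91 + 366 + 97 = 554

554 days


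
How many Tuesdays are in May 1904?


May 1904 has 31 days
Anchor: Jan 1, 1904. With p = 1904 - 1 = 1903: (p + p//4 - p//100 + p//400) mod 7 = (1903 + 475 - 19 + 4) mod 7 = 2363 mod 7 = 4 -> Friday (Mon=0 ... Sun=6)
Days before May (Jan-Apr): 121; May 1 index = (4 + 121) mod 7 = 6 -> Sunday
First Tuesday is May 3
Tuesdays: 3, 10, 17, 24, 31

5 Tuesdays


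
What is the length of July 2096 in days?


July 2096

31 days


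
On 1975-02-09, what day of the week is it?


Date: February 9, 1975
Anchor: Jan 1, 1975. With p = 1975 - 1 = 1974: (p + p//4 - p//100 + p//400) mod 7 = (1974 + 493 - 19 + 4) mod 7 = 2452 mod 7 = 2 -> Wednesday (Mon=0 ... Sun=6)
Days before February (Jan): 31; offset = 31 + 9 - 1 = 39
Weekday index = (2 + 39) mod 7 = 6

Day of the week: Sunday


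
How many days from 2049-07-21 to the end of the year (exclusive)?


Day of year: 202 of 365
Remaining = 365 - 202

163 days


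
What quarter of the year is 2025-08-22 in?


Month: August (month 8)
Q1: Jan-Mar, Q2: Apr-Jun, Q3: Jul-Sep, Q4: Oct-Dec

Q3


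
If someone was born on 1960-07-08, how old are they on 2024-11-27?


Birth: 1960-07-08
Reference: 2024-11-27
Year difference: 2024 - 1960 = 64

64 years old


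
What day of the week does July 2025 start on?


Target: July 1, 2025
Anchor: Jan 1, 2025. With p = 2025 - 1 = 2024: (p + p//4 - p//100 + p//400) mod 7 = (2024 + 506 - 20 + 5) mod 7 = 2515 mod 7 = 2 -> Wednesday (Mon=0 ... Sun=6)
Days before July (Jan-Jun): 181 days
Weekday index = (2 + 181) mod 7 = 1

Tuesday


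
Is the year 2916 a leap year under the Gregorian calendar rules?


Gregorian leap year rule: divisible by 4, but not by 100, unless also by 400.
2916 is divisible by 4 but not 100 -> leap year

Yes


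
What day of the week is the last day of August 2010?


August 2010 has 31 days
Anchor: Jan 1, 2010. With p = 2010 - 1 = 2009: (p + p//4 - p//100 + p//400) mod 7 = (2009 + 502 - 20 + 5) mod 7 = 2496 mod 7 = 4 -> Friday (Mon=0 ... Sun=6)
Days before August (Jan-Jul): 212; August 1 index = (4 + 212) mod 7 = 6 -> Sunday
Last day offset: 31 - 1 = 30 days
Weekday index = (6 + 30) mod 7 = 1

Tuesday, August 31


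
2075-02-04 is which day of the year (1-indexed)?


Date: February 4, 2075
Days in months 1 through 1: 31
Plus 4 days in February

Day of year: 35


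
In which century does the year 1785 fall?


Century = (year - 1) // 100 + 1
= (1785 - 1) // 100 + 1
= 1784 // 100 + 1
= 17 + 1

18th century


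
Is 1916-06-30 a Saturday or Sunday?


Anchor: Jan 1, 1916. With p = 1916 - 1 = 1915: (p + p//4 - p//100 + p//400) mod 7 = (1915 + 478 - 19 + 4) mod 7 = 2378 mod 7 = 5 -> Saturday (Mon=0 ... Sun=6)
Day of year: 182; offset = 181
Weekday index = (5 + 181) mod 7 = 4 -> Friday
Weekend days: Saturday, Sunday

No


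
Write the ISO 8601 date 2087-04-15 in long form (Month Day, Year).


ISO 2087-04-15 parses as year=2087, month=04, day=15
Month 4 -> April

April 15, 2087


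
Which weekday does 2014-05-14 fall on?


Date: May 14, 2014
Anchor: Jan 1, 2014. With p = 2014 - 1 = 2013: (p + p//4 - p//100 + p//400) mod 7 = (2013 + 503 - 20 + 5) mod 7 = 2501 mod 7 = 2 -> Wednesday (Mon=0 ... Sun=6)
Days before May (Jan-Apr): 120; offset = 120 + 14 - 1 = 133
Weekday index = (2 + 133) mod 7 = 2

Day of the week: Wednesday


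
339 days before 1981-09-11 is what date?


Start: 1981-09-11, subtract 339 days
Back 11 days from September 11 reaches August 31, 1981 -> 328 left
August 1981 has 31 days -> back to July 31, 1981 -> 297 left
July 1981 has 31 days -> back to June 30, 1981 -> 266 left
June 1981 has 30 days -> back to May 31, 1981 -> 236 left
May 1981 has 31 days -> back to April 30, 1981 -> 205 left
April 1981 has 30 days -> back to March 31, 1981 -> 175 left
March 1981 has 31 days -> back to February 28, 1981 -> 144 left
February 1981 has 28 days -> back to January 31, 1981 -> 116 left
January 1981 has 31 days -> back to December 31, 1980 -> 85 left
December 1980 has 31 days -> back to November 30, 1980 -> 54 left
November 1980 has 30 days -> back to October 31, 1980 -> 24 left
October 1980: 31 - 24 = 7 -> lands on October 7

Result: 1980-10-07


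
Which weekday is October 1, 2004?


Target: October 1, 2004
Anchor: Jan 1, 2004. With p = 2004 - 1 = 2003: (p + p//4 - p//100 + p//400) mod 7 = (2003 + 500 - 20 + 5) mod 7 = 2488 mod 7 = 3 -> Thursday (Mon=0 ... Sun=6)
Days before October (Jan-Sep): 274 days
Weekday index = (3 + 274) mod 7 = 4

Friday


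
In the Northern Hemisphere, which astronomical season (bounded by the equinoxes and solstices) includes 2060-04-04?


Date: April 4
Astronomical Spring (approx.; exact equinox/solstice day varies by year): March 20 to June 20
April 4 falls within the Spring window

Spring


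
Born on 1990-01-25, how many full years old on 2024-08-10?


Birth: 1990-01-25
Reference: 2024-08-10
Year difference: 2024 - 1990 = 34

34 years old


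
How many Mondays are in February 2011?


February 2011 has 28 days
Anchor: Jan 1, 2011. With p = 2011 - 1 = 2010: (p + p//4 - p//100 + p//400) mod 7 = (2010 + 502 - 20 + 5) mod 7 = 2497 mod 7 = 5 -> Saturday (Mon=0 ... Sun=6)
Days before February (Jan): 31; February 1 index = (5 + 31) mod 7 = 1 -> Tuesday
First Monday is February 7
Mondays: 7, 14, 21, 28

4 Mondays


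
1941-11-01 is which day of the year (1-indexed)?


Date: November 1, 1941
Days in months 1 through 10: 304
Plus 1 days in November

Day of year: 305


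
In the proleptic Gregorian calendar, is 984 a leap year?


Gregorian leap year rule: divisible by 4, but not by 100, unless also by 400.
984 is divisible by 4 but not 100 -> leap year

Yes


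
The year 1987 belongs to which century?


Century = (year - 1) // 100 + 1
= (1987 - 1) // 100 + 1
= 1986 // 100 + 1
= 19 + 1

20th century


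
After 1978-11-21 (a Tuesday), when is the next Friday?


Current: Tuesday
Target: Friday
Days ahead: 3

Next Friday: 1978-11-24


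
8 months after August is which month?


August is month 8
8 + 8 = 16; wrap: 16 - 12 = 4

April


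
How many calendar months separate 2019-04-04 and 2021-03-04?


From April 2019 to March 2021
2 years * 12 = 24 months, minus 1 month = 23

23 months


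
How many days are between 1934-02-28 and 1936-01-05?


From 1934-02-28 to 1936-01-05
1934-02-28: days before February = 31; day of year = 31 + 28 = 59
1936-01-05: day of year = 5
Rest of 1934: 365 - 59 = 306
Full years 1935 (365): 365
Total = 306 + 365 + 5 = 676

676 days


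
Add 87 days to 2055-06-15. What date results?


Start: 2055-06-15, add 87 days
June 2055 has 30 days: 30 - 15 = 15 days to June 30 -> 72 left
July 2055 has 31 days -> 41 left
August 2055 has 31 days -> 10 left
September 2055: 10 <= 30 -> lands on September 10

Result: 2055-09-10


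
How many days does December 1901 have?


December 1901

31 days


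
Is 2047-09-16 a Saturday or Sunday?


Anchor: Jan 1, 2047. With p = 2047 - 1 = 2046: (p + p//4 - p//100 + p//400) mod 7 = (2046 + 511 - 20 + 5) mod 7 = 2542 mod 7 = 1 -> Tuesday (Mon=0 ... Sun=6)
Day of year: 259; offset = 258
Weekday index = (1 + 258) mod 7 = 0 -> Monday
Weekend days: Saturday, Sunday

No


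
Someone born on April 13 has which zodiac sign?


Date: April 13
Conventional tropical zodiac dates: Aries from March 21 onward; Taurus starts April 20
April 13 falls within the Aries range

Aries


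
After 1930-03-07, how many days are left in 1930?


Day of year: 66 of 365
Remaining = 365 - 66

299 days


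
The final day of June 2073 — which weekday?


June 2073 has 30 days
Anchor: Jan 1, 2073. With p = 2073 - 1 = 2072: (p + p//4 - p//100 + p//400) mod 7 = (2072 + 518 - 20 + 5) mod 7 = 2575 mod 7 = 6 -> Sunday (Mon=0 ... Sun=6)
Days before June (Jan-May): 151; June 1 index = (6 + 151) mod 7 = 3 -> Thursday
Last day offset: 30 - 1 = 29 days
Weekday index = (3 + 29) mod 7 = 4

Friday, June 30


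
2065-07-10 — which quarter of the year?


Month: July (month 7)
Q1: Jan-Mar, Q2: Apr-Jun, Q3: Jul-Sep, Q4: Oct-Dec

Q3


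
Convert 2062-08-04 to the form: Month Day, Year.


ISO 2062-08-04 parses as year=2062, month=08, day=04
Month 8 -> August

August 4, 2062


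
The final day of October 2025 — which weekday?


October 2025 has 31 days
Anchor: Jan 1, 2025. With p = 2025 - 1 = 2024: (p + p//4 - p//100 + p//400) mod 7 = (2024 + 506 - 20 + 5) mod 7 = 2515 mod 7 = 2 -> Wednesday (Mon=0 ... Sun=6)
Days before October (Jan-Sep): 273; October 1 index = (2 + 273) mod 7 = 2 -> Wednesday
Last day offset: 31 - 1 = 30 days
Weekday index = (2 + 30) mod 7 = 4

Friday, October 31


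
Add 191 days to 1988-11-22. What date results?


Start: 1988-11-22, add 191 days
November 1988 has 30 days: 30 - 22 = 8 days to November 30 -> 183 left
December 1988 has 31 days -> 152 left
January 1989 has 31 days -> 121 left
February 1989 has 28 days -> 93 left
March 1989 has 31 days -> 62 left
April 1989 has 30 days -> 32 left
May 1989 has 31 days -> 1 left
June 1989: 1 <= 30 -> lands on June 1

Result: 1989-06-01


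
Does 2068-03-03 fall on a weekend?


Anchor: Jan 1, 2068. With p = 2068 - 1 = 2067: (p + p//4 - p//100 + p//400) mod 7 = (2067 + 516 - 20 + 5) mod 7 = 2568 mod 7 = 6 -> Sunday (Mon=0 ... Sun=6)
Day of year: 63; offset = 62
Weekday index = (6 + 62) mod 7 = 5 -> Saturday
Weekend days: Saturday, Sunday

Yes


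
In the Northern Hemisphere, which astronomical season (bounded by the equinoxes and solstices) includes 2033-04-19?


Date: April 19
Astronomical Spring (approx.; exact equinox/solstice day varies by year): March 20 to June 20
April 19 falls within the Spring window

Spring


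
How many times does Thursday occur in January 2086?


January 2086 has 31 days
Anchor: Jan 1, 2086. With p = 2086 - 1 = 2085: (p + p//4 - p//100 + p//400) mod 7 = (2085 + 521 - 20 + 5) mod 7 = 2591 mod 7 = 1 -> Tuesday (Mon=0 ... Sun=6)
January 1 is the anchor itself -> Tuesday
First Thursday is January 3
Thursdays: 3, 10, 17, 24, 31

5 Thursdays


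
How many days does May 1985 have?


May 1985

31 days


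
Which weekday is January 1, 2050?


Target: January 1, 2050
Anchor: Jan 1, 2050. With p = 2050 - 1 = 2049: (p + p//4 - p//100 + p//400) mod 7 = (2049 + 512 - 20 + 5) mod 7 = 2546 mod 7 = 5 -> Saturday (Mon=0 ... Sun=6)
Offset from anchor: 0 days
Weekday index = (5 + 0) mod 7 = 5

Saturday


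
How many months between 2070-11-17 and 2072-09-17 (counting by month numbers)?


From November 2070 to September 2072
2 years * 12 = 24 months, minus 2 months = 22

22 months


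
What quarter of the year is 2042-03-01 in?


Month: March (month 3)
Q1: Jan-Mar, Q2: Apr-Jun, Q3: Jul-Sep, Q4: Oct-Dec

Q1


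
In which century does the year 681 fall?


Century = (year - 1) // 100 + 1
= (681 - 1) // 100 + 1
= 680 // 100 + 1
= 6 + 1

7th century


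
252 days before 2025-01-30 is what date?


Start: 2025-01-30, subtract 252 days
Back 30 days from January 30 reaches December 31, 2024 -> 222 left
December 2024 has 31 days -> back to November 30, 2024 -> 191 left
November 2024 has 30 days -> back to October 31, 2024 -> 161 left
October 2024 has 31 days -> back to September 30, 2024 -> 130 left
September 2024 has 30 days -> back to August 31, 2024 -> 100 left
August 2024 has 31 days -> back to July 31, 2024 -> 69 left
July 2024 has 31 days -> back to June 30, 2024 -> 38 left
June 2024 has 30 days -> back to May 31, 2024 -> 8 left
May 2024: 31 - 8 = 23 -> lands on May 23

Result: 2024-05-23


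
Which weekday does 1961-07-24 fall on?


Date: July 24, 1961
Anchor: Jan 1, 1961. With p = 1961 - 1 = 1960: (p + p//4 - p//100 + p//400) mod 7 = (1960 + 490 - 19 + 4) mod 7 = 2435 mod 7 = 6 -> Sunday (Mon=0 ... Sun=6)
Days before July (Jan-Jun): 181; offset = 181 + 24 - 1 = 204
Weekday index = (6 + 204) mod 7 = 0

Day of the week: Monday


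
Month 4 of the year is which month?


Month 4 of 12

April


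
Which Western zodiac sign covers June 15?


Date: June 15
Conventional tropical zodiac dates: Gemini from May 21 onward; Cancer starts June 21
June 15 falls within the Gemini range

Gemini


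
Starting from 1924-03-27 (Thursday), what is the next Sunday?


Current: Thursday
Target: Sunday
Days ahead: 3

Next Sunday: 1924-03-30


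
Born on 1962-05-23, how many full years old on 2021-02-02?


Birth: 1962-05-23
Reference: 2021-02-02
Year difference: 2021 - 1962 = 59
Birthday not yet reached in 2021, subtract 1

58 years old


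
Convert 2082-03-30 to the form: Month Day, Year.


ISO 2082-03-30 parses as year=2082, month=03, day=30
Month 3 -> March

March 30, 2082


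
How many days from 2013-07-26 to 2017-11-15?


From 2013-07-26 to 2017-11-15
2013-07-26: days before July = 31 + 28 + 31 + 30 + 31 + 30 = 181 (2013 is not a leap year); day of year = 181 + 26 = 207
2017-11-15: days before November = 31 + 28 + 31 + 30 + 31 + 30 + 31 + 31 + 30 + 31 = 304 (2017 is not a leap year); day of year = 304 + 15 = 319
Rest of 2013: 365 - 207 = 158
Full years 2014 (365), 2015 (365), 2016 (366): 1096
Total = 158 + 1096 + 319 = 1573

1573 days


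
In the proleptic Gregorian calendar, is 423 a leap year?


Gregorian leap year rule: divisible by 4, but not by 100, unless also by 400.
423 is not divisible by 4 -> not a leap year

No


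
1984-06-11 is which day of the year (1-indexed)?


Date: June 11, 1984
Days in months 1 through 5: 152
Plus 11 days in June

Day of year: 163


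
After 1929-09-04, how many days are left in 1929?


Day of year: 247 of 365
Remaining = 365 - 247

118 days


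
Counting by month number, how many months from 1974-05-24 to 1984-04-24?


From May 1974 to April 1984
10 years * 12 = 120 months, minus 1 month = 119

119 months


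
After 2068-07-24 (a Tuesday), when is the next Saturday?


Current: Tuesday
Target: Saturday
Days ahead: 4

Next Saturday: 2068-07-28


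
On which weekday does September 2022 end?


September 2022 has 30 days
Anchor: Jan 1, 2022. With p = 2022 - 1 = 2021: (p + p//4 - p//100 + p//400) mod 7 = (2021 + 505 - 20 + 5) mod 7 = 2511 mod 7 = 5 -> Saturday (Mon=0 ... Sun=6)
Days before September (Jan-Aug): 243; September 1 index = (5 + 243) mod 7 = 3 -> Thursday
Last day offset: 30 - 1 = 29 days
Weekday index = (3 + 29) mod 7 = 4

Friday, September 30


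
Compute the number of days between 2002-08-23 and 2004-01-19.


From 2002-08-23 to 2004-01-19
2002-08-23: days before August = 31 + 28 + 31 + 30 + 31 + 30 + 31 = 212 (2002 is not a leap year); day of year = 212 + 23 = 235
2004-01-19: day of year = 19
Rest of 2002: 365 - 235 = 130
Full years 2003 (365): 365
Total = 130 + 365 + 19 = 514

514 days


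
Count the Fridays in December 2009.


December 2009 has 31 days
Anchor: Jan 1, 2009. With p = 2009 - 1 = 2008: (p + p//4 - p//100 + p//400) mod 7 = (2008 + 502 - 20 + 5) mod 7 = 2495 mod 7 = 3 -> Thursday (Mon=0 ... Sun=6)
Days before December (Jan-Nov): 334; December 1 index = (3 + 334) mod 7 = 1 -> Tuesday
First Friday is December 4
Fridays: 4, 11, 18, 25

4 Fridays


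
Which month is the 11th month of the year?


Month 11 of 12

November


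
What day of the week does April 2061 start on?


Target: April 1, 2061
Anchor: Jan 1, 2061. With p = 2061 - 1 = 2060: (p + p//4 - p//100 + p//400) mod 7 = (2060 + 515 - 20 + 5) mod 7 = 2560 mod 7 = 5 -> Saturday (Mon=0 ... Sun=6)
Days before April (Jan-Mar): 90 days
Weekday index = (5 + 90) mod 7 = 4

Friday


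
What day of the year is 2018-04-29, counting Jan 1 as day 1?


Date: April 29, 2018
Days in months 1 through 3: 90
Plus 29 days in April

Day of year: 119


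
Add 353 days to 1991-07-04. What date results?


Start: 1991-07-04, add 353 days
July 1991 has 31 days: 31 - 4 = 27 days to July 31 -> 326 left
August 1991 has 31 days -> 295 left
September 1991 has 30 days -> 265 left
October 1991 has 31 days -> 234 left
November 1991 has 30 days -> 204 left
December 1991 has 31 days -> 173 left
January 1992 has 31 days -> 142 left
February 1992 has 29 days -> 113 left
March 1992 has 31 days -> 82 left
April 1992 has 30 days -> 52 left
May 1992 has 31 days -> 21 left
June 1992: 21 <= 30 -> lands on June 21

Result: 1992-06-21


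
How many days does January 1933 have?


January 1933

31 days


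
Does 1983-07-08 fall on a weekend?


Anchor: Jan 1, 1983. With p = 1983 - 1 = 1982: (p + p//4 - p//100 + p//400) mod 7 = (1982 + 495 - 19 + 4) mod 7 = 2462 mod 7 = 5 -> Saturday (Mon=0 ... Sun=6)
Day of year: 189; offset = 188
Weekday index = (5 + 188) mod 7 = 4 -> Friday
Weekend days: Saturday, Sunday

No


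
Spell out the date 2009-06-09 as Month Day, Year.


ISO 2009-06-09 parses as year=2009, month=06, day=09
Month 6 -> June

June 9, 2009


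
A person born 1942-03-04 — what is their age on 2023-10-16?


Birth: 1942-03-04
Reference: 2023-10-16
Year difference: 2023 - 1942 = 81

81 years old


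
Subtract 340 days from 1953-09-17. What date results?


Start: 1953-09-17, subtract 340 days
Back 17 days from September 17 reaches August 31, 1953 -> 323 left
August 1953 has 31 days -> back to July 31, 1953 -> 292 left
July 1953 has 31 days -> back to June 30, 1953 -> 261 left
June 1953 has 30 days -> back to May 31, 1953 -> 231 left
May 1953 has 31 days -> back to April 30, 1953 -> 200 left
April 1953 has 30 days -> back to March 31, 1953 -> 170 left
March 1953 has 31 days -> back to February 28, 1953 -> 139 left
February 1953 has 28 days -> back to January 31, 1953 -> 111 left
January 1953 has 31 days -> back to December 31, 1952 -> 80 left
December 1952 has 31 days -> back to November 30, 1952 -> 49 left
November 1952 has 30 days -> back to October 31, 1952 -> 19 left
October 1952: 31 - 19 = 12 -> lands on October 12

Result: 1952-10-12


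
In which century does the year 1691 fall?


Century = (year - 1) // 100 + 1
= (1691 - 1) // 100 + 1
= 1690 // 100 + 1
= 16 + 1

17th century


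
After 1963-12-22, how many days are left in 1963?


Day of year: 356 of 365
Remaining = 365 - 356

9 days


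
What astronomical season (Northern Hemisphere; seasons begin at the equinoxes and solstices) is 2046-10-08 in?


Date: October 8
Astronomical Autumn (approx.; exact equinox/solstice day varies by year): September 22 to December 20
October 8 falls within the Autumn window

Autumn


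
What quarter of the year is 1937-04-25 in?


Month: April (month 4)
Q1: Jan-Mar, Q2: Apr-Jun, Q3: Jul-Sep, Q4: Oct-Dec

Q2


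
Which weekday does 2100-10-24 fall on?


Date: October 24, 2100
Anchor: Jan 1, 2100. With p = 2100 - 1 = 2099: (p + p//4 - p//100 + p//400) mod 7 = (2099 + 524 - 20 + 5) mod 7 = 2608 mod 7 = 4 -> Friday (Mon=0 ... Sun=6)
Days before October (Jan-Sep): 273; offset = 273 + 24 - 1 = 296
Weekday index = (4 + 296) mod 7 = 6

Day of the week: Sunday


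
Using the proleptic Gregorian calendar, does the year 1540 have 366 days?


Gregorian leap year rule: divisible by 4, but not by 100, unless also by 400.
1540 is divisible by 4 but not 100 -> leap year

Yes


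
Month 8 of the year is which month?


Month 8 of 12

August


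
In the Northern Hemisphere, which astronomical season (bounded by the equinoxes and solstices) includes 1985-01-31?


Date: January 31
Astronomical Winter (approx.; exact equinox/solstice day varies by year): December 21 to March 19
January 31 falls within the Winter window

Winter


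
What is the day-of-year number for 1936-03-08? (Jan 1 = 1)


Date: March 8, 1936
Days in months 1 through 2: 60
Plus 8 days in March

Day of year: 68


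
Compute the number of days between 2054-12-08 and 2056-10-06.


From 2054-12-08 to 2056-10-06
2054-12-08: days before December = 31 + 28 + 31 + 30 + 31 + 30 + 31 + 31 + 30 + 31 + 30 = 334 (2054 is not a leap year); day of year = 334 + 8 = 342
2056-10-06: days before October = 31 + 29 + 31 + 30 + 31 + 30 + 31 + 31 + 30 = 274 (2056 is a leap year); day of year = 274 + 6 = 280
Rest of 2054: 365 - 342 = 23
Full years 2055 (365): 365
Total = 23 + 365 + 280 = 668

668 days


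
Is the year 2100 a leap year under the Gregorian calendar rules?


Gregorian leap year rule: divisible by 4, but not by 100, unless also by 400.
2100 is divisible by 100 but not 400 -> not a leap year

No


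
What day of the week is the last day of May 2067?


May 2067 has 31 days
Anchor: Jan 1, 2067. With p = 2067 - 1 = 2066: (p + p//4 - p//100 + p//400) mod 7 = (2066 + 516 - 20 + 5) mod 7 = 2567 mod 7 = 5 -> Saturday (Mon=0 ... Sun=6)
Days before May (Jan-Apr): 120; May 1 index = (5 + 120) mod 7 = 6 -> Sunday
Last day offset: 31 - 1 = 30 days
Weekday index = (6 + 30) mod 7 = 1

Tuesday, May 31


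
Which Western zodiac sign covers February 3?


Date: February 3
Conventional tropical zodiac dates: Aquarius from January 20 onward; Pisces starts February 19
February 3 falls within the Aquarius range

Aquarius


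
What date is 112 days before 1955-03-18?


Start: 1955-03-18, subtract 112 days
Back 18 days from March 18 reaches February 28, 1955 -> 94 left
February 1955 has 28 days -> back to January 31, 1955 -> 66 left
January 1955 has 31 days -> back to December 31, 1954 -> 35 left
December 1954 has 31 days -> back to November 30, 1954 -> 4 left
November 1954: 30 - 4 = 26 -> lands on November 26

Result: 1954-11-26


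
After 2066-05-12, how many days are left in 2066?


Day of year: 132 of 365
Remaining = 365 - 132

233 days


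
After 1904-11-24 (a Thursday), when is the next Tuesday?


Current: Thursday
Target: Tuesday
Days ahead: 5

Next Tuesday: 1904-11-29


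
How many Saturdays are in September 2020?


September 2020 has 30 days
Anchor: Jan 1, 2020. With p = 2020 - 1 = 2019: (p + p//4 - p//100 + p//400) mod 7 = (2019 + 504 - 20 + 5) mod 7 = 2508 mod 7 = 2 -> Wednesday (Mon=0 ... Sun=6)
Days before September (Jan-Aug): 244; September 1 index = (2 + 244) mod 7 = 1 -> Tuesday
First Saturday is September 5
Saturdays: 5, 12, 19, 26

4 Saturdays


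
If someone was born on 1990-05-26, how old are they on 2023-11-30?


Birth: 1990-05-26
Reference: 2023-11-30
Year difference: 2023 - 1990 = 33

33 years old


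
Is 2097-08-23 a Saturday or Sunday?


Anchor: Jan 1, 2097. With p = 2097 - 1 = 2096: (p + p//4 - p//100 + p//400) mod 7 = (2096 + 524 - 20 + 5) mod 7 = 2605 mod 7 = 1 -> Tuesday (Mon=0 ... Sun=6)
Day of year: 235; offset = 234
Weekday index = (1 + 234) mod 7 = 4 -> Friday
Weekend days: Saturday, Sunday

No


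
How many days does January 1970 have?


January 1970

31 days


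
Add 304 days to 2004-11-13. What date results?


Start: 2004-11-13, add 304 days
November 2004 has 30 days: 30 - 13 = 17 days to November 30 -> 287 left
December 2004 has 31 days -> 256 left
January 2005 has 31 days -> 225 left
February 2005 has 28 days -> 197 left
March 2005 has 31 days -> 166 left
April 2005 has 30 days -> 136 left
May 2005 has 31 days -> 105 left
June 2005 has 30 days -> 75 left
July 2005 has 31 days -> 44 left
August 2005 has 31 days -> 13 left
September 2005: 13 <= 30 -> lands on September 13

Result: 2005-09-13


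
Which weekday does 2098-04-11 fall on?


Date: April 11, 2098
Anchor: Jan 1, 2098. With p = 2098 - 1 = 2097: (p + p//4 - p//100 + p//400) mod 7 = (2097 + 524 - 20 + 5) mod 7 = 2606 mod 7 = 2 -> Wednesday (Mon=0 ... Sun=6)
Days before April (Jan-Mar): 90; offset = 90 + 11 - 1 = 100
Weekday index = (2 + 100) mod 7 = 4

Day of the week: Friday


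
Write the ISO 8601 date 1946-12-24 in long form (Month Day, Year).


ISO 1946-12-24 parses as year=1946, month=12, day=24
Month 12 -> December

December 24, 1946


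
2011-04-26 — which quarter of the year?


Month: April (month 4)
Q1: Jan-Mar, Q2: Apr-Jun, Q3: Jul-Sep, Q4: Oct-Dec

Q2


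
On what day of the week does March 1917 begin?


Target: March 1, 1917
Anchor: Jan 1, 1917. With p = 1917 - 1 = 1916: (p + p//4 - p//100 + p//400) mod 7 = (1916 + 479 - 19 + 4) mod 7 = 2380 mod 7 = 0 -> Monday (Mon=0 ... Sun=6)
Days before March (Jan-Feb): 59 days
Weekday index = (0 + 59) mod 7 = 3

Thursday


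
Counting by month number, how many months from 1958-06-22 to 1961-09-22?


From June 1958 to September 1961
3 years * 12 = 36 months, plus 3 months = 39

39 months


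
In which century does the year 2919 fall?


Century = (year - 1) // 100 + 1
= (2919 - 1) // 100 + 1
= 2918 // 100 + 1
= 29 + 1

30th century


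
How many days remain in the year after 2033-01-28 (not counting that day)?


Day of year: 28 of 365
Remaining = 365 - 28

337 days


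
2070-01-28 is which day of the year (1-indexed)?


Date: January 28, 2070
No months before January
Plus 28 days in January

Day of year: 28


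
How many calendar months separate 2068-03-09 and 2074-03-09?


From March 2068 to March 2074
6 years * 12 = 72 months = 72

72 months


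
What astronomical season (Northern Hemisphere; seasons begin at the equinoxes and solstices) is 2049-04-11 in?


Date: April 11
Astronomical Spring (approx.; exact equinox/solstice day varies by year): March 20 to June 20
April 11 falls within the Spring window

Spring


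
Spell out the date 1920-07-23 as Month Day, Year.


ISO 1920-07-23 parses as year=1920, month=07, day=23
Month 7 -> July

July 23, 1920


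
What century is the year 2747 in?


Century = (year - 1) // 100 + 1
= (2747 - 1) // 100 + 1
= 2746 // 100 + 1
= 27 + 1

28th century


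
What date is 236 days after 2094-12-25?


Start: 2094-12-25, add 236 days
December 2094 has 31 days: 31 - 25 = 6 days to December 31 -> 230 left
January 2095 has 31 days -> 199 left
February 2095 has 28 days -> 171 left
March 2095 has 31 days -> 140 left
April 2095 has 30 days -> 110 left
May 2095 has 31 days -> 79 left
June 2095 has 30 days -> 49 left
July 2095 has 31 days -> 18 left
August 2095: 18 <= 31 -> lands on August 18

Result: 2095-08-18


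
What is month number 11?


Month 11 of 12

November


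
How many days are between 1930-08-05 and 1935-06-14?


From 1930-08-05 to 1935-06-14
1930-08-05: days before August = 31 + 28 + 31 + 30 + 31 + 30 + 31 = 212 (1930 is not a leap year); day of year = 212 + 5 = 217
1935-06-14: days before June = 31 + 28 + 31 + 30 + 31 = 151 (1935 is not a leap year); day of year = 151 + 14 = 165
Rest of 1930: 365 - 217 = 148
Full years 1931 (365), 1932 (366), 1933 (365), 1934 (365): 1461
Total = 148 + 1461 + 165 = 1774

1774 days


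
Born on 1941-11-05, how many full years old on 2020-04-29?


Birth: 1941-11-05
Reference: 2020-04-29
Year difference: 2020 - 1941 = 79
Birthday not yet reached in 2020, subtract 1

78 years old


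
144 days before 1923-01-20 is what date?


Start: 1923-01-20, subtract 144 days
Back 20 days from January 20 reaches December 31, 1922 -> 124 left
December 1922 has 31 days -> back to November 30, 1922 -> 93 left
November 1922 has 30 days -> back to October 31, 1922 -> 63 left
October 1922 has 31 days -> back to September 30, 1922 -> 32 left
September 1922 has 30 days -> back to August 31, 1922 -> 2 left
August 1922: 31 - 2 = 29 -> lands on August 29

Result: 1922-08-29


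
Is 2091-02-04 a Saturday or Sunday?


Anchor: Jan 1, 2091. With p = 2091 - 1 = 2090: (p + p//4 - p//100 + p//400) mod 7 = (2090 + 522 - 20 + 5) mod 7 = 2597 mod 7 = 0 -> Monday (Mon=0 ... Sun=6)
Day of year: 35; offset = 34
Weekday index = (0 + 34) mod 7 = 6 -> Sunday
Weekend days: Saturday, Sunday

Yes


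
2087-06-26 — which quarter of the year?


Month: June (month 6)
Q1: Jan-Mar, Q2: Apr-Jun, Q3: Jul-Sep, Q4: Oct-Dec

Q2


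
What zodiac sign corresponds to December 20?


Date: December 20
Conventional tropical zodiac dates: Sagittarius from November 22 onward; Capricorn starts December 22
December 20 falls within the Sagittarius range

Sagittarius


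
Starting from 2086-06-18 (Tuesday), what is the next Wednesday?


Current: Tuesday
Target: Wednesday
Days ahead: 1

Next Wednesday: 2086-06-19


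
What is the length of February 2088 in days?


February 2088 (leap year: yes)

29 days


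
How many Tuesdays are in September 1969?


September 1969 has 30 days
Anchor: Jan 1, 1969. With p = 1969 - 1 = 1968: (p + p//4 - p//100 + p//400) mod 7 = (1968 + 492 - 19 + 4) mod 7 = 2445 mod 7 = 2 -> Wednesday (Mon=0 ... Sun=6)
Days before September (Jan-Aug): 243; September 1 index = (2 + 243) mod 7 = 0 -> Monday
First Tuesday is September 2
Tuesdays: 2, 9, 16, 23, 30

5 Tuesdays


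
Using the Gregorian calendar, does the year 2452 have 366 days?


Gregorian leap year rule: divisible by 4, but not by 100, unless also by 400.
2452 is divisible by 4 but not 100 -> leap year

Yes


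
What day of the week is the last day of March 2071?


March 2071 has 31 days
Anchor: Jan 1, 2071. With p = 2071 - 1 = 2070: (p + p//4 - p//100 + p//400) mod 7 = (2070 + 517 - 20 + 5) mod 7 = 2572 mod 7 = 3 -> Thursday (Mon=0 ... Sun=6)
Days before March (Jan-Feb): 59; March 1 index = (3 + 59) mod 7 = 6 -> Sunday
Last day offset: 31 - 1 = 30 days
Weekday index = (6 + 30) mod 7 = 1

Tuesday, March 31


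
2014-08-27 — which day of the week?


Date: August 27, 2014
Anchor: Jan 1, 2014. With p = 2014 - 1 = 2013: (p + p//4 - p//100 + p//400) mod 7 = (2013 + 503 - 20 + 5) mod 7 = 2501 mod 7 = 2 -> Wednesday (Mon=0 ... Sun=6)
Days before August (Jan-Jul): 212; offset = 212 + 27 - 1 = 238
Weekday index = (2 + 238) mod 7 = 2

Day of the week: Wednesday


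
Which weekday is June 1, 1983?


Target: June 1, 1983
Anchor: Jan 1, 1983. With p = 1983 - 1 = 1982: (p + p//4 - p//100 + p//400) mod 7 = (1982 + 495 - 19 + 4) mod 7 = 2462 mod 7 = 5 -> Saturday (Mon=0 ... Sun=6)
Days before June (Jan-May): 151 days
Weekday index = (5 + 151) mod 7 = 2

Wednesday


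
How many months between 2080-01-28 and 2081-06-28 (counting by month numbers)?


From January 2080 to June 2081
1 year * 12 = 12 months, plus 5 months = 17

17 months


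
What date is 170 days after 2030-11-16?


Start: 2030-11-16, add 170 days
November 2030 has 30 days: 30 - 16 = 14 days to November 30 -> 156 left
December 2030 has 31 days -> 125 left
January 2031 has 31 days -> 94 left
February 2031 has 28 days -> 66 left
March 2031 has 31 days -> 35 left
April 2031 has 30 days -> 5 left
May 2031: 5 <= 31 -> lands on May 5

Result: 2031-05-05


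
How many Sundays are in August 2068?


August 2068 has 31 days
Anchor: Jan 1, 2068. With p = 2068 - 1 = 2067: (p + p//4 - p//100 + p//400) mod 7 = (2067 + 516 - 20 + 5) mod 7 = 2568 mod 7 = 6 -> Sunday (Mon=0 ... Sun=6)
Days before August (Jan-Jul): 213; August 1 index = (6 + 213) mod 7 = 2 -> Wednesday
First Sunday is August 5
Sundays: 5, 12, 19, 26

4 Sundays


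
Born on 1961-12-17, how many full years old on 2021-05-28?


Birth: 1961-12-17
Reference: 2021-05-28
Year difference: 2021 - 1961 = 60
Birthday not yet reached in 2021, subtract 1

59 years old


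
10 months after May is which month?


May is month 5
5 + 10 = 15; wrap: 15 - 12 = 3

March


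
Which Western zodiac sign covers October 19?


Date: October 19
Conventional tropical zodiac dates: Libra from September 23 onward; Scorpio starts October 23
October 19 falls within the Libra range

Libra


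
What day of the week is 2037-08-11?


Date: August 11, 2037
Anchor: Jan 1, 2037. With p = 2037 - 1 = 2036: (p + p//4 - p//100 + p//400) mod 7 = (2036 + 509 - 20 + 5) mod 7 = 2530 mod 7 = 3 -> Thursday (Mon=0 ... Sun=6)
Days before August (Jan-Jul): 212; offset = 212 + 11 - 1 = 222
Weekday index = (3 + 222) mod 7 = 1

Day of the week: Tuesday


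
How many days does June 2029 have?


June 2029

30 days


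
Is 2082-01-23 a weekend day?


Anchor: Jan 1, 2082. With p = 2082 - 1 = 2081: (p + p//4 - p//100 + p//400) mod 7 = (2081 + 520 - 20 + 5) mod 7 = 2586 mod 7 = 3 -> Thursday (Mon=0 ... Sun=6)
Day of year: 23; offset = 22
Weekday index = (3 + 22) mod 7 = 4 -> Friday
Weekend days: Saturday, Sunday

No


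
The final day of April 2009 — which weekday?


April 2009 has 30 days
Anchor: Jan 1, 2009. With p = 2009 - 1 = 2008: (p + p//4 - p//100 + p//400) mod 7 = (2008 + 502 - 20 + 5) mod 7 = 2495 mod 7 = 3 -> Thursday (Mon=0 ... Sun=6)
Days before April (Jan-Mar): 90; April 1 index = (3 + 90) mod 7 = 2 -> Wednesday
Last day offset: 30 - 1 = 29 days
Weekday index = (2 + 29) mod 7 = 3

Thursday, April 30


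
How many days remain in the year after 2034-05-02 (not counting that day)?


Day of year: 122 of 365
Remaining = 365 - 122

243 days


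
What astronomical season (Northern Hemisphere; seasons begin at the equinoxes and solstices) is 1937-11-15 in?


Date: November 15
Astronomical Autumn (approx.; exact equinox/solstice day varies by year): September 22 to December 20
November 15 falls within the Autumn window

Autumn


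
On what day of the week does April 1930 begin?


Target: April 1, 1930
Anchor: Jan 1, 1930. With p = 1930 - 1 = 1929: (p + p//4 - p//100 + p//400) mod 7 = (1929 + 482 - 19 + 4) mod 7 = 2396 mod 7 = 2 -> Wednesday (Mon=0 ... Sun=6)
Days before April (Jan-Mar): 90 days
Weekday index = (2 + 90) mod 7 = 1

Tuesday


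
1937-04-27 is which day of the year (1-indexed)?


Date: April 27, 1937
Days in months 1 through 3: 90
Plus 27 days in April

Day of year: 117


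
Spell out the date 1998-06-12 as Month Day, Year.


ISO 1998-06-12 parses as year=1998, month=06, day=12
Month 6 -> June

June 12, 1998


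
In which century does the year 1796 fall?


Century = (year - 1) // 100 + 1
= (1796 - 1) // 100 + 1
= 1795 // 100 + 1
= 17 + 1

18th century


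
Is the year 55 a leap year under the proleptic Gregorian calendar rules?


Gregorian leap year rule: divisible by 4, but not by 100, unless also by 400.
55 is not divisible by 4 -> not a leap year

No


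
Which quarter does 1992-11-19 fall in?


Month: November (month 11)
Q1: Jan-Mar, Q2: Apr-Jun, Q3: Jul-Sep, Q4: Oct-Dec

Q4


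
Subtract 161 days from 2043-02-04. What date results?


Start: 2043-02-04, subtract 161 days
Back 4 days from February 4 reaches January 31, 2043 -> 157 left
January 2043 has 31 days -> back to December 31, 2042 -> 126 left
December 2042 has 31 days -> back to November 30, 2042 -> 95 left
November 2042 has 30 days -> back to October 31, 2042 -> 65 left
October 2042 has 31 days -> back to September 30, 2042 -> 34 left
September 2042 has 30 days -> back to August 31, 2042 -> 4 left
August 2042: 31 - 4 = 27 -> lands on August 27

Result: 2042-08-27


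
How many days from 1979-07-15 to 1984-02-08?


From 1979-07-15 to 1984-02-08
1979-07-15: days before July = 31 + 28 + 31 + 30 + 31 + 30 = 181 (1979 is not a leap year); day of year = 181 + 15 = 196
1984-02-08: days before February = 31; day of year = 31 + 8 = 39
Rest of 1979: 365 - 196 = 169
Full years 1980 (366), 1981 (365), 1982 (365), 1983 (365): 1461
Total = 169 + 1461 + 39 = 1669

1669 days
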